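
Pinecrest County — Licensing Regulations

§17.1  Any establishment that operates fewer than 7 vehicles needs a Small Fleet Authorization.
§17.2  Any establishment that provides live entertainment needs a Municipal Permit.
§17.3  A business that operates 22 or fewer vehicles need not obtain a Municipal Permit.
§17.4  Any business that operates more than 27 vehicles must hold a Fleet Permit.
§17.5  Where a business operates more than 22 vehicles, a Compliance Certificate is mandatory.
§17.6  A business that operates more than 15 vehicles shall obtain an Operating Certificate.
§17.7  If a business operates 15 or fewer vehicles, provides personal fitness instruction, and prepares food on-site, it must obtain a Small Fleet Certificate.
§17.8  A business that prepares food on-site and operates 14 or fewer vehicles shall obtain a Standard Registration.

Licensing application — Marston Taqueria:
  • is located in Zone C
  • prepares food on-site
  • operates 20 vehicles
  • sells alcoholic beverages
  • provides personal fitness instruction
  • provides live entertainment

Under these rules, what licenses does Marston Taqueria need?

Operating Certificate

§17.1 vehicles 20 ≥ 7 → Small Fleet Authorization not required.
§17.2 provides live entertainment → Municipal Permit required.
§17.3 vehicles 20 ≤ 22 → exempt from Municipal Permit.
§17.4 vehicles 20 ≤ 27 → Fleet Permit not required.
§17.5 vehicles 20 ≤ 22 → Compliance Certificate not required.
§17.6 vehicles 20 > 15 → Operating Certificate required.
§17.7 vehicles 20 > 15; provides personal fitness instruction; prepares food on-site → Small Fleet Certificate not required.
§17.8 prepares food on-site; vehicles 20 > 14 → Standard Registration not required.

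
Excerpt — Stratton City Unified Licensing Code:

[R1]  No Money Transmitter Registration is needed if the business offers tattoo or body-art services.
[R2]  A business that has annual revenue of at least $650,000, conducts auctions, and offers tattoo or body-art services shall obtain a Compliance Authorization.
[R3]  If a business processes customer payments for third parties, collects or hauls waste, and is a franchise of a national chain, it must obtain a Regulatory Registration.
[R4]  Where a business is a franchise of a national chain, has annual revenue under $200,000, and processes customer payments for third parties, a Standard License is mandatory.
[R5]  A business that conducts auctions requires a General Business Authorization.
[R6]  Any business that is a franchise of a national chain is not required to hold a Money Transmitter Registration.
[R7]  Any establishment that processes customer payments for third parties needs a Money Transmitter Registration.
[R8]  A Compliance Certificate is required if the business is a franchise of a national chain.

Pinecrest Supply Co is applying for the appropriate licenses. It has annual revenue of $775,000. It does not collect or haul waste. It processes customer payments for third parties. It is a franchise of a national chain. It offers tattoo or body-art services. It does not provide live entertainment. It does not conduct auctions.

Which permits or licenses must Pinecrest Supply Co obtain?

[R1] offers tattoo or body-art services → exempt from Money Transmitter Registration.
[R2] revenue $775,000 ≥ $650,000; does not conduct auctions; offers tattoo or body-art services → Compliance Authorization not required.
[R3] processes customer payments for third parties; does not collect or haul waste; is a franchise of a national chain → Regulatory Registration not required.
[R4] is a franchise of a national chain; revenue $775,000 ≥ $200,000; processes customer payments for third parties → Standard License not required.
[R5] does not conduct auctions → General Business Authorization not required.
[R6] is a franchise of a national chain → exempt from Money Transmitter Registration.
[R7] processes customer payments for third parties → Money Transmitter Registration required.
[R8] is a franchise of a national chain → Compliance Certificate required.

Compliance Certificate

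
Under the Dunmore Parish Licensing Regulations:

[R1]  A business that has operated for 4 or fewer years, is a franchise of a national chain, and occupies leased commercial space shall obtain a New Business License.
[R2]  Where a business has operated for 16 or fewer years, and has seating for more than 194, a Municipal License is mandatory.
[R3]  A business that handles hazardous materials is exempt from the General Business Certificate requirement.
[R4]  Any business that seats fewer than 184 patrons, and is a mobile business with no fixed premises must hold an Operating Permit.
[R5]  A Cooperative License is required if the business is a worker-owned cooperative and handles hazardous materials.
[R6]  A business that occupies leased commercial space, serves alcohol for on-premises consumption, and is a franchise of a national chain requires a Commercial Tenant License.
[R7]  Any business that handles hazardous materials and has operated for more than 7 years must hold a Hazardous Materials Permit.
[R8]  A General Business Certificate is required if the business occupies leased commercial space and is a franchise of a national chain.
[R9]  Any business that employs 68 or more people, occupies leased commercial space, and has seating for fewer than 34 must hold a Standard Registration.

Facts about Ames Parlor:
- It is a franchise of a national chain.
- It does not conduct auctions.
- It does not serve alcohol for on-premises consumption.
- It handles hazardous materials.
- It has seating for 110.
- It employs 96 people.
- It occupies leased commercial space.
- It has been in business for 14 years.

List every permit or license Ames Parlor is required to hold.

[R1] years in business 14 > 4; is a franchise of a national chain; occupies leased commercial space → New Business License not required.
[R2] years in business 14 ≤ 16; seating 110 ≤ 194 → Municipal License not required.
[R3] handles hazardous materials → exempt from General Business Certificate.
[R4] seating 110 < 184; occupies leased commercial space (not: is a mobile business with no fixed premises) → Operating Permit not required.
[R5] is a franchise of a national chain (not: is a worker-owned cooperative); handles hazardous materials → Cooperative License not required.
[R6] occupies leased commercial space; does not serve alcohol for on-premises consumption; is a franchise of a national chain → Commercial Tenant License not required.
[R7] handles hazardous materials; years in business 14 > 7 → Hazardous Materials Permit required.
[R8] occupies leased commercial space; is a franchise of a national chain → General Business Certificate required.
[R9] employees 96 ≥ 68; occupies leased commercial space; seating 110 ≥ 34 → Standard Registration not required.

Hazardous Materials Permit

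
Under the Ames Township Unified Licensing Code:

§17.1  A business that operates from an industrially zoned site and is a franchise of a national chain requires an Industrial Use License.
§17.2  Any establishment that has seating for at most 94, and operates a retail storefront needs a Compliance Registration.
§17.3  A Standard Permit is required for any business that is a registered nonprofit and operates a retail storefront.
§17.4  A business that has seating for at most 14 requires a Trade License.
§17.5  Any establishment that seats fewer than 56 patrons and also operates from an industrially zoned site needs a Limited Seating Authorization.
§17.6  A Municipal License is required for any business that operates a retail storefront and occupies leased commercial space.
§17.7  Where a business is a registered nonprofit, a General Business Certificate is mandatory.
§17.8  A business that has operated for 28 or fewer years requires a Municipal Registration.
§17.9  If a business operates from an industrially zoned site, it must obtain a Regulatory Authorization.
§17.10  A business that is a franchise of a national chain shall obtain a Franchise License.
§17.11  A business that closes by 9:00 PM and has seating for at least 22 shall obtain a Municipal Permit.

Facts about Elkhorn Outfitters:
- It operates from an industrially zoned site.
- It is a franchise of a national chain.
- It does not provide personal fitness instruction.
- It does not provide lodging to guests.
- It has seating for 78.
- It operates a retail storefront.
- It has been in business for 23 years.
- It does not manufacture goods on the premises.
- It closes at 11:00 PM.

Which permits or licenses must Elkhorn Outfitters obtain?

§17.1 operates from an industrially zoned site; is a franchise of a national chain → Industrial Use License required.
§17.2 seating 78 ≤ 94; operates a retail storefront → Compliance Registration required.
§17.3 is a franchise of a national chain (not: is a registered nonprofit); operates a retail storefront → Standard Permit not required.
§17.4 seating 78 > 14 → Trade License not required.
§17.5 seating 78 ≥ 56; operates from an industrially zoned site → Limited Seating Authorization not required.
§17.6 operates a retail storefront; operates from an industrially zoned site (not: occupies leased commercial space) → Municipal License not required.
§17.7 is a franchise of a national chain (not: is a registered nonprofit) → General Business Certificate not required.
§17.8 years in business 23 ≤ 28 → Municipal Registration required.
§17.9 operates from an industrially zoned site → Regulatory Authorization required.
§17.10 is a franchise of a national chain → Franchise License required.
§17.11 closes 11:00 PM, after 9:00 PM; seating 78 ≥ 22 → Municipal Permit not required.

Compliance Registration, Franchise License, Industrial Use License, Municipal Registration, Regulatory Authorization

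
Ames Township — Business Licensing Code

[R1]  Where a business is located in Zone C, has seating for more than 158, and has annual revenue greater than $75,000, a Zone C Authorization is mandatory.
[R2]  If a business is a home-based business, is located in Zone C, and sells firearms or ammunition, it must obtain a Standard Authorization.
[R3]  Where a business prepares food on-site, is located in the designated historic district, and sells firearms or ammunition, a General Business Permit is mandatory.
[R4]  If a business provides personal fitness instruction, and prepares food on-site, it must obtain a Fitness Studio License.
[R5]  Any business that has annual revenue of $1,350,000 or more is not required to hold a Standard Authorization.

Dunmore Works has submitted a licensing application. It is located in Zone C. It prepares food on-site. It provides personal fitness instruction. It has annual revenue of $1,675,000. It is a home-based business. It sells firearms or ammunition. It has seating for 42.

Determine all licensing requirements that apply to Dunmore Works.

Fitness Studio License

[R1] is located in Zone C; seating 42 ≤ 158; revenue $1,675,000 > $75,000 → Zone C Authorization not required.
[R2] is a home-based business; is located in Zone C; sells firearms or ammunition → Standard Authorization required.
[R3] prepares food on-site; is located in Zone C (not: is located in the designated historic district); sells firearms or ammunition → General Business Permit not required.
[R4] provides personal fitness instruction; prepares food on-site → Fitness Studio License required.
[R5] revenue $1,675,000 ≥ $1,350,000 → exempt from Standard Authorization.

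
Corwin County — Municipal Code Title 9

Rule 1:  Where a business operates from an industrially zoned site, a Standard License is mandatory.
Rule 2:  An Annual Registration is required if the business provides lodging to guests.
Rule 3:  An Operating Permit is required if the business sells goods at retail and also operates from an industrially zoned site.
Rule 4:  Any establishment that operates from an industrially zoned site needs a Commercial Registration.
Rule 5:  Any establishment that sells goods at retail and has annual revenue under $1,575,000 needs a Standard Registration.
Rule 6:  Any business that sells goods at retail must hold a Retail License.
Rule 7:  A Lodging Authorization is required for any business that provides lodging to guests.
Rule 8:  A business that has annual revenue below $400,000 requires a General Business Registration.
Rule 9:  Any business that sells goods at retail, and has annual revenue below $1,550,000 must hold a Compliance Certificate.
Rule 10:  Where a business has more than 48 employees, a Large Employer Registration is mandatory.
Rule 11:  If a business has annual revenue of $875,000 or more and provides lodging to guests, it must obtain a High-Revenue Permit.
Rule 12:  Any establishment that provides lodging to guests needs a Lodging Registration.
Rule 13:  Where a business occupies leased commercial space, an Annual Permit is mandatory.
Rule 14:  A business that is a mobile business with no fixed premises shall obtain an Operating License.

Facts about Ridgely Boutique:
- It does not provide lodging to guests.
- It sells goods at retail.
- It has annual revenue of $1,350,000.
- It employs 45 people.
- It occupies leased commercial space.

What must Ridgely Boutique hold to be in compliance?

Annual Permit, Compliance Certificate, Retail License, Standard Registration

Rule 1: occupies leased commercial space (not: operates from an industrially zoned site) → Standard License not required.
Rule 2: does not provide lodging to guests → Annual Registration not required.
Rule 3: sells goods at retail; occupies leased commercial space (not: operates from an industrially zoned site) → Operating Permit not required.
Rule 4: occupies leased commercial space (not: operates from an industrially zoned site) → Commercial Registration not required.
Rule 5: sells goods at retail; revenue $1,350,000 < $1,575,000 → Standard Registration required.
Rule 6: sells goods at retail → Retail License required.
Rule 7: does not provide lodging to guests → Lodging Authorization not required.
Rule 8: revenue $1,350,000 ≥ $400,000 → General Business Registration not required.
Rule 9: sells goods at retail; revenue $1,350,000 < $1,550,000 → Compliance Certificate required.
Rule 10: employees 45 ≤ 48 → Large Employer Registration not required.
Rule 11: revenue $1,350,000 ≥ $875,000; does not provide lodging to guests → High-Revenue Permit not required.
Rule 12: does not provide lodging to guests → Lodging Registration not required.
Rule 13: occupies leased commercial space → Annual Permit required.
Rule 14: occupies leased commercial space (not: is a mobile business with no fixed premises) → Operating License not required.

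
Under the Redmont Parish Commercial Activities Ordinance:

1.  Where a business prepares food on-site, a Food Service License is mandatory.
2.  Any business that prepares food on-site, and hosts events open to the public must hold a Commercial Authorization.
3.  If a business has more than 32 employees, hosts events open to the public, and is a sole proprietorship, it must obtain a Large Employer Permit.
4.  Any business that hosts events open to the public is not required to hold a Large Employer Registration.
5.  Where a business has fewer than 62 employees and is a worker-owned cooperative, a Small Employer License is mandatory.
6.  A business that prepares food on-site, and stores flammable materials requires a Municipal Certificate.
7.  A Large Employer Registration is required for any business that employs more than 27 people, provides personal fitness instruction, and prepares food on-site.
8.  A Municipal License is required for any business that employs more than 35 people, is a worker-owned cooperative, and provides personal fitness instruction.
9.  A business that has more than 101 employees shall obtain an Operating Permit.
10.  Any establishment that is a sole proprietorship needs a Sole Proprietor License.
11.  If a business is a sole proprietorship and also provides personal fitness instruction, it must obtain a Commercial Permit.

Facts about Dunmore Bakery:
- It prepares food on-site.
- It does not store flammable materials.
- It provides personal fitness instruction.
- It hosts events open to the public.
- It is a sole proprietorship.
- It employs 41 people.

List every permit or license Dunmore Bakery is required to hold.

1. prepares food on-site → Food Service License required.
2. prepares food on-site; hosts events open to the public → Commercial Authorization required.
3. employees 41 > 32; hosts events open to the public; is a sole proprietorship → Large Employer Permit required.
4. hosts events open to the public → exempt from Large Employer Registration.
5. employees 41 < 62; is a sole proprietorship (not: is a worker-owned cooperative) → Small Employer License not required.
6. prepares food on-site; does not store flammable materials → Municipal Certificate not required.
7. employees 41 > 27; provides personal fitness instruction; prepares food on-site → Large Employer Registration required.
8. employees 41 > 35; is a sole proprietorship (not: is a worker-owned cooperative); provides personal fitness instruction → Municipal License not required.
9. employees 41 ≤ 101 → Operating Permit not required.
10. is a sole proprietorship → Sole Proprietor License required.
11. is a sole proprietorship; provides personal fitness instruction → Commercial Permit required.

Commercial Authorization, Commercial Permit, Food Service License, Large Employer Permit, Sole Proprietor License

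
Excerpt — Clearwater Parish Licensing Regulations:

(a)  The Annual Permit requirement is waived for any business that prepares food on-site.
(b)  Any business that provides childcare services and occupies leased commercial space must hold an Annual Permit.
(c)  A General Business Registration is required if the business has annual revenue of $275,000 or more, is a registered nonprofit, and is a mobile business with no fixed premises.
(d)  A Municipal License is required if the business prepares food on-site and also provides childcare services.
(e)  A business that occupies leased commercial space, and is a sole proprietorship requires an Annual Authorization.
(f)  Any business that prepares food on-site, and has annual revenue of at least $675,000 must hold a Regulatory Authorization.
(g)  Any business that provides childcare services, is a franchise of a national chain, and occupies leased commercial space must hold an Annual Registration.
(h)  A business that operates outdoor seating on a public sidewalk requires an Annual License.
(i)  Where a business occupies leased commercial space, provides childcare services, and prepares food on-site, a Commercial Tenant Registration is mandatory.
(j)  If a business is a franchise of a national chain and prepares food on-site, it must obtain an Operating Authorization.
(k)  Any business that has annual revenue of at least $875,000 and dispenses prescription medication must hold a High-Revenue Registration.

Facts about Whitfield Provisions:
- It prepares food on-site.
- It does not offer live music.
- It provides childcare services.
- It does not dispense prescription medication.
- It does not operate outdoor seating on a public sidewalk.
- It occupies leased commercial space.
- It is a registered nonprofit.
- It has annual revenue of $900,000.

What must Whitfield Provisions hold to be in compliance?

(a) prepares food on-site → exempt from Annual Permit.
(b) provides childcare services; occupies leased commercial space → Annual Permit required.
(c) revenue $900,000 ≥ $275,000; is a registered nonprofit; occupies leased commercial space (not: is a mobile business with no fixed premises) → General Business Registration not required.
(d) prepares food on-site; provides childcare services → Municipal License required.
(e) occupies leased commercial space; is a registered nonprofit (not: is a sole proprietorship) → Annual Authorization not required.
(f) prepares food on-site; revenue $900,000 ≥ $675,000 → Regulatory Authorization required.
(g) provides childcare services; is a registered nonprofit (not: is a franchise of a national chain); occupies leased commercial space → Annual Registration not required.
(h) does not operate outdoor seating on a public sidewalk → Annual License not required.
(i) occupies leased commercial space; provides childcare services; prepares food on-site → Commercial Tenant Registration required.
(j) is a registered nonprofit (not: is a franchise of a national chain); prepares food on-site → Operating Authorization not required.
(k) revenue $900,000 ≥ $875,000; does not dispense prescription medication → High-Revenue Registration not required.

Commercial Tenant Registration, Municipal License, Regulatory Authorization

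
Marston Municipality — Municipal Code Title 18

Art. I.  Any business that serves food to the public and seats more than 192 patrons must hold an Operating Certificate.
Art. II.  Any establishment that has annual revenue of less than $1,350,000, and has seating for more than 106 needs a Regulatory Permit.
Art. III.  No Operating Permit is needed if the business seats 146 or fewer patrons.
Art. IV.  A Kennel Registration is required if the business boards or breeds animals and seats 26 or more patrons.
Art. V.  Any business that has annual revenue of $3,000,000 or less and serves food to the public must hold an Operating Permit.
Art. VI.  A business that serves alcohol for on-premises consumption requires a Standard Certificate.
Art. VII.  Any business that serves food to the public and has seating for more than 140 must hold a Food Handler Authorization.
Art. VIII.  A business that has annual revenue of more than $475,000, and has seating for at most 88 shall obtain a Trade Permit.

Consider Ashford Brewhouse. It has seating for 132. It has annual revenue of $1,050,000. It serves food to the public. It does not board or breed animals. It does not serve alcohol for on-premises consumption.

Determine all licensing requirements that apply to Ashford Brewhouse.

Regulatory Permit

Art. I. serves food to the public; seating 132 ≤ 192 → Operating Certificate not required.
Art. II. revenue $1,050,000 < $1,350,000; seating 132 > 106 → Regulatory Permit required.
Art. III. seating 132 ≤ 146 → exempt from Operating Permit.
Art. IV. does not board or breed animals; seating 132 ≥ 26 → Kennel Registration not required.
Art. V. revenue $1,050,000 ≤ $3,000,000; serves food to the public → Operating Permit required.
Art. VI. does not serve alcohol for on-premises consumption → Standard Certificate not required.
Art. VII. serves food to the public; seating 132 ≤ 140 → Food Handler Authorization not required.
Art. VIII. revenue $1,050,000 > $475,000; seating 132 > 88 → Trade Permit not required.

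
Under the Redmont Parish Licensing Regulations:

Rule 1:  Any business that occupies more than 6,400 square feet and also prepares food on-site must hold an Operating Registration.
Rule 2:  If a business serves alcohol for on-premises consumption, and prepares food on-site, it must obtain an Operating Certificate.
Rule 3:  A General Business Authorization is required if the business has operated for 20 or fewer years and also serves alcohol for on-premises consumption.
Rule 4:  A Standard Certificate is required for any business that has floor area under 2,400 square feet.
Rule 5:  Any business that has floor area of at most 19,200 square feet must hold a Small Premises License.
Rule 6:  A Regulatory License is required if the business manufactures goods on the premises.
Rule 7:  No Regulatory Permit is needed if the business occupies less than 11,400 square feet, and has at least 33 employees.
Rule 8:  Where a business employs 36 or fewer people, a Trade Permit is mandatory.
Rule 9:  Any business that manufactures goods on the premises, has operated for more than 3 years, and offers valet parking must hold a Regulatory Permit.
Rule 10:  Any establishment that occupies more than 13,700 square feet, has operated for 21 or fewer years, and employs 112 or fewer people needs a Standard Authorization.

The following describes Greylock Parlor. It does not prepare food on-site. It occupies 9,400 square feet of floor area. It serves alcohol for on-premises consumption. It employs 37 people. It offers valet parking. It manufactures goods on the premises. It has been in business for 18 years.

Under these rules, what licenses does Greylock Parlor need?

Rule 1: floor area 9,400 square feet > 6,400 square feet; does not prepare food on-site → Operating Registration not required.
Rule 2: serves alcohol for on-premises consumption; does not prepare food on-site → Operating Certificate not required.
Rule 3: years in business 18 ≤ 20; serves alcohol for on-premises consumption → General Business Authorization required.
Rule 4: floor area 9,400 square feet ≥ 2,400 square feet → Standard Certificate not required.
Rule 5: floor area 9,400 square feet ≤ 19,200 square feet → Small Premises License required.
Rule 6: manufactures goods on the premises → Regulatory License required.
Rule 7: floor area 9,400 square feet < 11,400 square feet; employees 37 ≥ 33 → exempt from Regulatory Permit.
Rule 8: employees 37 > 36 → Trade Permit not required.
Rule 9: manufactures goods on the premises; years in business 18 > 3; offers valet parking → Regulatory Permit required.
Rule 10: floor area 9,400 square feet ≤ 13,700 square feet; years in business 18 ≤ 21; employees 37 ≤ 112 → Standard Authorization not required.

General Business Authorization, Regulatory License, Small Premises License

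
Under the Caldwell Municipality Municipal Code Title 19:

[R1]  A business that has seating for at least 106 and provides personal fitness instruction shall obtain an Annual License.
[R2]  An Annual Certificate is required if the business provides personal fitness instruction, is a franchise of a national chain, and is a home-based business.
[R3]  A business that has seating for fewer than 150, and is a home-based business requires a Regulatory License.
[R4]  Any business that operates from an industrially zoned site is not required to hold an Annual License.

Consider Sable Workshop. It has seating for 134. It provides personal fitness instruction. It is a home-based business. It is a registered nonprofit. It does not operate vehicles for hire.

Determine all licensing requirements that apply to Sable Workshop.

Annual License, Regulatory License

[R1] seating 134 ≥ 106; provides personal fitness instruction → Annual License required.
[R2] provides personal fitness instruction; is a registered nonprofit (not: is a franchise of a national chain); is a home-based business → Annual Certificate not required.
[R3] seating 134 < 150; is a home-based business → Regulatory License required.
[R4] is a home-based business (not: operates from an industrially zoned site) → Annual License exemption does not apply.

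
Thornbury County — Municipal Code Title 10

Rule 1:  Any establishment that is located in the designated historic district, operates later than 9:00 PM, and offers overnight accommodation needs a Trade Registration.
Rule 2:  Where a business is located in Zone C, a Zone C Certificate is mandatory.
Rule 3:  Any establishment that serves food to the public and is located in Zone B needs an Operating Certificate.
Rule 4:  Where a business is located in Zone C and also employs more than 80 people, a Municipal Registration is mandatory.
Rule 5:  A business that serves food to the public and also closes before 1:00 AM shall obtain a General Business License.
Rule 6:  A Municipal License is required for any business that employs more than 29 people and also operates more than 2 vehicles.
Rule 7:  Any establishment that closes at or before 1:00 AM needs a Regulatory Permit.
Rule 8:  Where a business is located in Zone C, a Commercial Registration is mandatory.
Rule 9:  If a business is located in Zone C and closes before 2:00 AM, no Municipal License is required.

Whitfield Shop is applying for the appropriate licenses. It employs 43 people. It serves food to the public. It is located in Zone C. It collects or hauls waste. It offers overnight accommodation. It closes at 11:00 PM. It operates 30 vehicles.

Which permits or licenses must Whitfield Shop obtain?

Commercial Registration, General Business License, Regulatory Permit, Zone C Certificate

Rule 1: is located in Zone C (not: is located in the designated historic district); closes 11:00 PM, after 9:00 PM; offers overnight accommodation → Trade Registration not required.
Rule 2: is located in Zone C → Zone C Certificate required.
Rule 3: serves food to the public; is located in Zone C (not: is located in Zone B) → Operating Certificate not required.
Rule 4: is located in Zone C; employees 43 ≤ 80 → Municipal Registration not required.
Rule 5: serves food to the public; closes 11:00 PM, at/before 1:00 AM → General Business License required.
Rule 6: employees 43 > 29; vehicles 30 > 2 → Municipal License required.
Rule 7: closes 11:00 PM, at/before 1:00 AM → Regulatory Permit required.
Rule 8: is located in Zone C → Commercial Registration required.
Rule 9: is located in Zone C; closes 11:00 PM, at/before 2:00 AM → exempt from Municipal License.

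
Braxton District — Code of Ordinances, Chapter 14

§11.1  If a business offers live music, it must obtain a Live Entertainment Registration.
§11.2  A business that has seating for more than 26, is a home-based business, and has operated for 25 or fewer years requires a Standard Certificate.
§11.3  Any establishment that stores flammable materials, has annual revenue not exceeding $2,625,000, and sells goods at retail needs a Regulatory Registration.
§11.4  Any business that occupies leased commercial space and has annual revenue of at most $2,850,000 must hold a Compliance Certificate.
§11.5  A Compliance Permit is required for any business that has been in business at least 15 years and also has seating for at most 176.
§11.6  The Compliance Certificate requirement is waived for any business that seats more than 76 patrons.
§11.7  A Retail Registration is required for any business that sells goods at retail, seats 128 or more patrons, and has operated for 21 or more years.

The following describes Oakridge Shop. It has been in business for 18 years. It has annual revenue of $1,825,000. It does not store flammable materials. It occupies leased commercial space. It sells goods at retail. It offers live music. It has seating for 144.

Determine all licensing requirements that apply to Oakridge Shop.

Compliance Permit, Live Entertainment Registration

§11.1 offers live music → Live Entertainment Registration required.
§11.2 seating 144 > 26; occupies leased commercial space (not: is a home-based business); years in business 18 ≤ 25 → Standard Certificate not required.
§11.3 does not store flammable materials; revenue $1,825,000 ≤ $2,625,000; sells goods at retail → Regulatory Registration not required.
§11.4 occupies leased commercial space; revenue $1,825,000 ≤ $2,850,000 → Compliance Certificate required.
§11.5 years in business 18 ≥ 15; seating 144 ≤ 176 → Compliance Permit required.
§11.6 seating 144 > 76 → exempt from Compliance Certificate.
§11.7 sells goods at retail; seating 144 ≥ 128; years in business 18 < 21 → Retail Registration not required.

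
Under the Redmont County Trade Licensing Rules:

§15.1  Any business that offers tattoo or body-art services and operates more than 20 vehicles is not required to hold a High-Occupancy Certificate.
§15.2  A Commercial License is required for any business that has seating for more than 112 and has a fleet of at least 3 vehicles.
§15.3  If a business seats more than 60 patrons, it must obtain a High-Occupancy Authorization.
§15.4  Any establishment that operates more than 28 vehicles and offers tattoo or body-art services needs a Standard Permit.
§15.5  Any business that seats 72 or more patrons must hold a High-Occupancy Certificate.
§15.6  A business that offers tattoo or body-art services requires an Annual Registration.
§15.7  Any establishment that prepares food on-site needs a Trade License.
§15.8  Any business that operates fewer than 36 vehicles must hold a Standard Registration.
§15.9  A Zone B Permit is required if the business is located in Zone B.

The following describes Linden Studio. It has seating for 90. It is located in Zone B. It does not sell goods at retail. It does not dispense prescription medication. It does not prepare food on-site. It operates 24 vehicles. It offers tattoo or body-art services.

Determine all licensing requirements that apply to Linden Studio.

Annual Registration, High-Occupancy Authorization, Standard Registration, Zone B Permit

§15.1 offers tattoo or body-art services; vehicles 24 > 20 → exempt from High-Occupancy Certificate.
§15.2 seating 90 ≤ 112; vehicles 24 ≥ 3 → Commercial License not required.
§15.3 seating 90 > 60 → High-Occupancy Authorization required.
§15.4 vehicles 24 ≤ 28; offers tattoo or body-art services → Standard Permit not required.
§15.5 seating 90 ≥ 72 → High-Occupancy Certificate required.
§15.6 offers tattoo or body-art services → Annual Registration required.
§15.7 does not prepare food on-site → Trade License not required.
§15.8 vehicles 24 < 36 → Standard Registration required.
§15.9 is located in Zone B → Zone B Permit required.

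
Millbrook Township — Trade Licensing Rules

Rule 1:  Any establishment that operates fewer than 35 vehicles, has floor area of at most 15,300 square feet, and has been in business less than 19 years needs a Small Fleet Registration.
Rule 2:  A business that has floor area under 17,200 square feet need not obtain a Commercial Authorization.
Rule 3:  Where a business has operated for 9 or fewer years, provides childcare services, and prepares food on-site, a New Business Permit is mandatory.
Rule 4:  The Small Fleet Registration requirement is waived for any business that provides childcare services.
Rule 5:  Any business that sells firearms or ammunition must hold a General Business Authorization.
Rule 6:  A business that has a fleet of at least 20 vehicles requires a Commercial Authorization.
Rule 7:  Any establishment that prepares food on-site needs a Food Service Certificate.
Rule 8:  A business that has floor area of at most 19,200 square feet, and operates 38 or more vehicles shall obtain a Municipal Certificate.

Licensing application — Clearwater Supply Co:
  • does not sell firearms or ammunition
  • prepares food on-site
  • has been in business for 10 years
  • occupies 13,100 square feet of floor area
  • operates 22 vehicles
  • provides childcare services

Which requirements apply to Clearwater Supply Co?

Food Service Certificate

Rule 1: vehicles 22 < 35; floor area 13,100 square feet ≤ 15,300 square feet; years in business 10 < 19 → Small Fleet Registration required.
Rule 2: floor area 13,100 square feet < 17,200 square feet → exempt from Commercial Authorization.
Rule 3: years in business 10 > 9; provides childcare services; prepares food on-site → New Business Permit not required.
Rule 4: provides childcare services → exempt from Small Fleet Registration.
Rule 5: does not sell firearms or ammunition → General Business Authorization not required.
Rule 6: vehicles 22 ≥ 20 → Commercial Authorization required.
Rule 7: prepares food on-site → Food Service Certificate required.
Rule 8: floor area 13,100 square feet ≤ 19,200 square feet; vehicles 22 < 38 → Municipal Certificate not required.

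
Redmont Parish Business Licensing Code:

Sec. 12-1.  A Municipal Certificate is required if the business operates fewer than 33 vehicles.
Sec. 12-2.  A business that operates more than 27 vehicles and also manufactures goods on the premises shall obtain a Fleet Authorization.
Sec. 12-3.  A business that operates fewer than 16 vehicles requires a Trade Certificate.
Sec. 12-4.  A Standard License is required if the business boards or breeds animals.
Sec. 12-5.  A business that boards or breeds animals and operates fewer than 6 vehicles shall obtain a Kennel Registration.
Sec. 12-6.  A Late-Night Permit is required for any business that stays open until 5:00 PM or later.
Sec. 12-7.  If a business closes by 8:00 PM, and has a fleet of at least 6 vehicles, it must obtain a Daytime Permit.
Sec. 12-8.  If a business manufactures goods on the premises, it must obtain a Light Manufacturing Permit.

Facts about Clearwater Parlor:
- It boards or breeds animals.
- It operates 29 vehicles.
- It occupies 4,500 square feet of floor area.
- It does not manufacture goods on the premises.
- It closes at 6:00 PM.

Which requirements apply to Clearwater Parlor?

Sec. 12-1. vehicles 29 < 33 → Municipal Certificate required.
Sec. 12-2. vehicles 29 > 27; does not manufacture goods on the premises → Fleet Authorization not required.
Sec. 12-3. vehicles 29 ≥ 16 → Trade Certificate not required.
Sec. 12-4. boards or breeds animals → Standard License required.
Sec. 12-5. boards or breeds animals; vehicles 29 ≥ 6 → Kennel Registration not required.
Sec. 12-6. closes 6:00 PM, after 5:00 PM → Late-Night Permit required.
Sec. 12-7. closes 6:00 PM, at/before 8:00 PM; vehicles 29 ≥ 6 → Daytime Permit required.
Sec. 12-8. does not manufacture goods on the premises → Light Manufacturing Permit not required.

Daytime Permit, Late-Night Permit, Municipal Certificate, Standard License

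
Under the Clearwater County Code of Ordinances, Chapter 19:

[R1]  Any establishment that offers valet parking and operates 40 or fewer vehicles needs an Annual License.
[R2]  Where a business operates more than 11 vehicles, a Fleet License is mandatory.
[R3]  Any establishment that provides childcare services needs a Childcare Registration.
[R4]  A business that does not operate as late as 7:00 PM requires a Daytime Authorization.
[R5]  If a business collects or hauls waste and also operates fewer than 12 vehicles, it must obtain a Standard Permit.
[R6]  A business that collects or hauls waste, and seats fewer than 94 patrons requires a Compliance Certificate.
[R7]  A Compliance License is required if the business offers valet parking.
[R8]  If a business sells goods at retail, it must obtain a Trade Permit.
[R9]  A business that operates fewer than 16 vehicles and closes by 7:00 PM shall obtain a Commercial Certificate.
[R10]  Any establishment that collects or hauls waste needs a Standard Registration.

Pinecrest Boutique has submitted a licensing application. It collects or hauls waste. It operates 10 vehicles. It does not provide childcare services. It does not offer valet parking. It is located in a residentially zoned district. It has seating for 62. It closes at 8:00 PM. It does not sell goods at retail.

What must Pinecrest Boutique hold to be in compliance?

[R1] does not offer valet parking; vehicles 10 ≤ 40 → Annual License not required.
[R2] vehicles 10 ≤ 11 → Fleet License not required.
[R3] does not provide childcare services → Childcare Registration not required.
[R4] closes 8:00 PM, after 7:00 PM → Daytime Authorization not required.
[R5] collects or hauls waste; vehicles 10 < 12 → Standard Permit required.
[R6] collects or hauls waste; seating 62 < 94 → Compliance Certificate required.
[R7] does not offer valet parking → Compliance License not required.
[R8] does not sell goods at retail → Trade Permit not required.
[R9] vehicles 10 < 16; closes 8:00 PM, after 7:00 PM → Commercial Certificate not required.
[R10] collects or hauls waste → Standard Registration required.

Compliance Certificate, Standard Permit, Standard Registration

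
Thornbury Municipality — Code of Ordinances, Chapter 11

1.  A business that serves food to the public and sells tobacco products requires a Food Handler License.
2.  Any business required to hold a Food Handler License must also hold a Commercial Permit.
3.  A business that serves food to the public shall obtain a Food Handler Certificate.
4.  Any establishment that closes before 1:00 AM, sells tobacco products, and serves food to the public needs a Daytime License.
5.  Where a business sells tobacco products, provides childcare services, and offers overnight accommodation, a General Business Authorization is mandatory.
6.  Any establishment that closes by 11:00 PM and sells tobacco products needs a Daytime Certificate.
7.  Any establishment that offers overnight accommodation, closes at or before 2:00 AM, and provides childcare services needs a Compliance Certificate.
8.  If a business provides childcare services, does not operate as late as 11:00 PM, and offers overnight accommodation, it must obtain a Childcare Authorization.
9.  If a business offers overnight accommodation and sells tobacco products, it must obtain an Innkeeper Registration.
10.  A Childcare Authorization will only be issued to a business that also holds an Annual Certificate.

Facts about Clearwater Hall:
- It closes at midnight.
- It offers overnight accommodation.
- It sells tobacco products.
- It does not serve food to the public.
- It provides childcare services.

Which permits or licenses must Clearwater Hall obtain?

Compliance Certificate, General Business Authorization, Innkeeper Registration

1. does not serve food to the public; sells tobacco products → Food Handler License not required.
2. Food Handler License is not required → no effect.
3. does not serve food to the public → Food Handler Certificate not required.
4. closes midnight, at/before 1:00 AM; sells tobacco products; does not serve food to the public → Daytime License not required.
5. sells tobacco products; provides childcare services; offers overnight accommodation → General Business Authorization required.
6. closes midnight, after 11:00 PM; sells tobacco products → Daytime Certificate not required.
7. offers overnight accommodation; closes midnight, at/before 2:00 AM; provides childcare services → Compliance Certificate required.
8. provides childcare services; closes midnight, after 11:00 PM; offers overnight accommodation → Childcare Authorization not required.
9. offers overnight accommodation; sells tobacco products → Innkeeper Registration required.
10. Childcare Authorization is not required → no effect.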